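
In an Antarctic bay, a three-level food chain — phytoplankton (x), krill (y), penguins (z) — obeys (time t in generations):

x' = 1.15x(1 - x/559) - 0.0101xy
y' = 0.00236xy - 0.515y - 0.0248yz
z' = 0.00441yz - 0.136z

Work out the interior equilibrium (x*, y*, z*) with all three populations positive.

From dz/dt = 0: 0.00441y* = 0.136, so y* = 30.8.
From dx/dt = 0: 1.15(1 - x*/559) = 0.0101·30.8, giving x* = 559·(1 - 0.271) = 408.
From dy/dt = 0: 0.00236·408 - 0.515 = 0.0248z*, so z* = 0.447/0.0248 = 18.

x* ≈ 408, y* ≈ 30.8, z* ≈ 18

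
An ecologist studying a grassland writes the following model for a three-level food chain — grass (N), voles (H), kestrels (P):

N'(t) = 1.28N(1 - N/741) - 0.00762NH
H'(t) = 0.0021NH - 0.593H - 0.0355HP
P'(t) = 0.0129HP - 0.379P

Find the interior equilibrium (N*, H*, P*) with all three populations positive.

From dP/dt = 0: 0.0129H* = 0.379, so H* = 29.4.
From dN/dt = 0: 1.28(1 - N*/741) = 0.00762·29.4, giving N* = 741·(1 - 0.175) = 611.
From dH/dt = 0: 0.0021·611 - 0.593 = 0.0355P*, so P* = 0.691/0.0355 = 19.5.

N* ≈ 611, H* ≈ 29.4, P* ≈ 19.5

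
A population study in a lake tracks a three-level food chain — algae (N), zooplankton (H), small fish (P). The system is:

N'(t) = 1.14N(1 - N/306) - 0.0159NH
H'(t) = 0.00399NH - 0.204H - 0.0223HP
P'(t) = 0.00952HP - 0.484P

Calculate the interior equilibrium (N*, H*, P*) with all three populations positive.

From dP/dt = 0: 0.00952H* = 0.484, so H* = 50.8.
From dN/dt = 0: 1.14(1 - N*/306) = 0.0159·50.8, giving N* = 306·(1 - 0.709) = 89.
From dH/dt = 0: 0.00399·89 - 0.204 = 0.0223P*, so P* = 0.151/0.0223 = 6.78.

N* ≈ 89, H* ≈ 50.8, P* ≈ 6.78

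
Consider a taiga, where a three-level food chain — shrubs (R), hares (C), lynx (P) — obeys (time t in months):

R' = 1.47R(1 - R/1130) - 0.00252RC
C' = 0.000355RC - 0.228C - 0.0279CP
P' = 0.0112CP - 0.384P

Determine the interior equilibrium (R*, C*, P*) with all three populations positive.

R* ≈ 1060, C* ≈ 34.3, P* ≈ 5.36

From dP/dt = 0: 0.0112C* = 0.384, so C* = 34.3.
From dR/dt = 0: 1.47(1 - R*/1130) = 0.00252·34.3, giving R* = 1130·(1 - 0.0588) = 1060.
From dC/dt = 0: 0.000355·1060 - 0.228 = 0.0279P*, so P* = 0.15/0.0279 = 5.36.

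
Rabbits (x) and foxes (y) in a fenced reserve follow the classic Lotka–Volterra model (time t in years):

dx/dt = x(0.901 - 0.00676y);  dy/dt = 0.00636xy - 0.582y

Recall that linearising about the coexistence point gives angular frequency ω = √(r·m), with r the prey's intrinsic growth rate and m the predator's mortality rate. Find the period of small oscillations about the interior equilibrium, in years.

T ≈ 8.68 years

Here r = 0.901 and m = 0.582, so r·m = 0.524.
ω = √0.524 = 0.724 per year, hence T = 2π/ω ≈ 8.68 years.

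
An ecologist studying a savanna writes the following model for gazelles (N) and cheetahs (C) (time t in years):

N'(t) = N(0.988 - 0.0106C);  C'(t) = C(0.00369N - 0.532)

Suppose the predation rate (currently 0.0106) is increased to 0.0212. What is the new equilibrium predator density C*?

At the interior fixed point, setting dN/dt = 0 with N > 0 fixes C* = (prey growth rate)/(NC coefficient) — independent of the other coefficients.
With the change, C* = 0.988/0.0212 = 46.6; it falls from 93.2.

C* ≈ 46.6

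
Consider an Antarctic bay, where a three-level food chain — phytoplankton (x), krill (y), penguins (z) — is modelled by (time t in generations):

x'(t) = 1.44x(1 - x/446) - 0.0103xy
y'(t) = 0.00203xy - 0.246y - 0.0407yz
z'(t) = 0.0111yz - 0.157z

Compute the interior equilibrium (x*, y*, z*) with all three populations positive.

From dz/dt = 0: 0.0111y* = 0.157, so y* = 14.1.
From dx/dt = 0: 1.44(1 - x*/446) = 0.0103·14.1, giving x* = 446·(1 - 0.101) = 401.
From dy/dt = 0: 0.00203·401 - 0.246 = 0.0407z*, so z* = 0.568/0.0407 = 14.

x* ≈ 401, y* ≈ 14.1, z* ≈ 14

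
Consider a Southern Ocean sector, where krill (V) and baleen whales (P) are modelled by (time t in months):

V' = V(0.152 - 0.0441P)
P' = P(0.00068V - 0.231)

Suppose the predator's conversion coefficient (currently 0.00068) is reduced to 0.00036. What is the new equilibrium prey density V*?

At the interior fixed point, setting dP/dt = 0 with P > 0 fixes V* = (predator death rate)/(VP coefficient) — independent of the other coefficients.
With the change, V* = 0.231/0.00036 = 642; it rises from 340.

V* ≈ 642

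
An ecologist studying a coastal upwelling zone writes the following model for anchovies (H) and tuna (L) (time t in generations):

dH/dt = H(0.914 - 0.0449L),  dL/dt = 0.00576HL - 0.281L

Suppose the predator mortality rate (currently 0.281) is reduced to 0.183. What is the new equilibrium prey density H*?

H* ≈ 31.8

At the interior fixed point, setting dL/dt = 0 with L > 0 fixes H* = (predator death rate)/(HL coefficient) — independent of the other coefficients.
With the change, H* = 0.183/0.00576 = 31.8; it falls from 48.8.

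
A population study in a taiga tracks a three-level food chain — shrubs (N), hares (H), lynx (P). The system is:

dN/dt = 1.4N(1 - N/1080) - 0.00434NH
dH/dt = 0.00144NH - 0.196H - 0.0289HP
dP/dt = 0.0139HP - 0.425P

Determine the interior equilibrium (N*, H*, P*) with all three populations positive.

From dP/dt = 0: 0.0139H* = 0.425, so H* = 30.6.
From dN/dt = 0: 1.4(1 - N*/1080) = 0.00434·30.6, giving N* = 1080·(1 - 0.0948) = 978.
From dH/dt = 0: 0.00144·978 - 0.196 = 0.0289P*, so P* = 1.21/0.0289 = 41.9.

N* ≈ 978, H* ≈ 30.6, P* ≈ 41.9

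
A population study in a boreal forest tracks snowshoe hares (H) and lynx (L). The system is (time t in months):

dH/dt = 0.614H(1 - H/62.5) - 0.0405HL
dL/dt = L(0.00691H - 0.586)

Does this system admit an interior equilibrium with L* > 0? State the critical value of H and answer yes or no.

The predator equation gives dL/dt > 0 only when H > 0.586/0.00691 = 84.8.
Without the predator, H → K = 62.5. Since 62.5 < 84.8, the predator cannot invade.

Threshold H = 84.8; K < 84.8, so no, the predator goes extinct.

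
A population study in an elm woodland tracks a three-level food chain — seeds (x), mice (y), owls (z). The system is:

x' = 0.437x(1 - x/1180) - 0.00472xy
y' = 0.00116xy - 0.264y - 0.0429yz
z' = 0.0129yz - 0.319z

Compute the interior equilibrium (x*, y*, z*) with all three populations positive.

From dz/dt = 0: 0.0129y* = 0.319, so y* = 24.7.
From dx/dt = 0: 0.437(1 - x*/1180) = 0.00472·24.7, giving x* = 1180·(1 - 0.267) = 865.
From dy/dt = 0: 0.00116·865 - 0.264 = 0.0429z*, so z* = 0.739/0.0429 = 17.2.

x* ≈ 865, y* ≈ 24.7, z* ≈ 17.2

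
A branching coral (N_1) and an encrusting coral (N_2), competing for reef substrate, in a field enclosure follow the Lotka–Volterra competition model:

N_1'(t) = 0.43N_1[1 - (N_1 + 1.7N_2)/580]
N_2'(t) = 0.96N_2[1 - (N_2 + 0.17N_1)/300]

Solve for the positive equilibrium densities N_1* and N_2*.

N_1* ≈ 98.5, N_2* ≈ 283

Setting both brackets to zero gives the nullclines N_1 + 1.7N_2 = 580 and 0.17N_1 + N_2 = 300.
Substituting N_2 = 300 - 0.17N_1 into the first: N_1(1 - 1.7·0.17) = 580 - 1.7·300.
So N_1* = 70/0.711 = 98.5, and then N_2* = 300 - 0.17·98.5 = 283.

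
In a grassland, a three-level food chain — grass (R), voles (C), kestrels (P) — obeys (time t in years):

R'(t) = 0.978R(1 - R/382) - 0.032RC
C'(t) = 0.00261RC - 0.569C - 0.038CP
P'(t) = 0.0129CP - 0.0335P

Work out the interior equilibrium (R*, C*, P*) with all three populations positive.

R* ≈ 350, C* ≈ 2.6, P* ≈ 9.03

From dP/dt = 0: 0.0129C* = 0.0335, so C* = 2.6.
From dR/dt = 0: 0.978(1 - R*/382) = 0.032·2.6, giving R* = 382·(1 - 0.085) = 350.
From dC/dt = 0: 0.00261·350 - 0.569 = 0.038P*, so P* = 0.343/0.038 = 9.03.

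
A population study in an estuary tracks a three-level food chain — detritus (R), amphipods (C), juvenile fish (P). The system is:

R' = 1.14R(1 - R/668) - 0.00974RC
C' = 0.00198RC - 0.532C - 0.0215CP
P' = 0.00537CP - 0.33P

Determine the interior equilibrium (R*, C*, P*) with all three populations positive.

From dP/dt = 0: 0.00537C* = 0.33, so C* = 61.5.
From dR/dt = 0: 1.14(1 - R*/668) = 0.00974·61.5, giving R* = 668·(1 - 0.525) = 317.
From dC/dt = 0: 0.00198·317 - 0.532 = 0.0215P*, so P* = 0.0962/0.0215 = 4.47.

R* ≈ 317, C* ≈ 61.5, P* ≈ 4.47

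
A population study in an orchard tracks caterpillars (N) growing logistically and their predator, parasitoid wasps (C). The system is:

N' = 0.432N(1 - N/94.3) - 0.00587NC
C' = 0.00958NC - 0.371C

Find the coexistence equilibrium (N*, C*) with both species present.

N* ≈ 38.7, C* ≈ 43.4

From dC/dt = 0 with C > 0: 0.00958N* = 0.371, so N* = 38.7.
Substitute into dN/dt = 0: 0.432(1 - 38.7/94.3) = 0.00587C*.
The bracket is 0.589, giving C* = 0.255/0.00587 = 43.4.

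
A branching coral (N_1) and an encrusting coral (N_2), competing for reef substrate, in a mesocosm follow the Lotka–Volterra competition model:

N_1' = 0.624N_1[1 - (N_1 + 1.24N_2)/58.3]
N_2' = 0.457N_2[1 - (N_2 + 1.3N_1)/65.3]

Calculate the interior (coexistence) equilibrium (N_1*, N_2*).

Setting both brackets to zero gives the nullclines N_1 + 1.24N_2 = 58.3 and 1.3N_1 + N_2 = 65.3.
Substituting N_2 = 65.3 - 1.3N_1 into the first: N_1(1 - 1.24·1.3) = 58.3 - 1.24·65.3.
So N_1* = -22.7/-0.612 = 37, and then N_2* = 65.3 - 1.3·37 = 17.1.

N_1* ≈ 37, N_2* ≈ 17.1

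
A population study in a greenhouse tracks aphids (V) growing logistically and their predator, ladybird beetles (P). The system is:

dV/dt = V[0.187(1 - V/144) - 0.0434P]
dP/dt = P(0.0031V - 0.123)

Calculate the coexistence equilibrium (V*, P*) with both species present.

V* ≈ 39.7, P* ≈ 3.12

From dP/dt = 0 with P > 0: 0.0031V* = 0.123, so V* = 39.7.
Substitute into dV/dt = 0: 0.187(1 - 39.7/144) = 0.0434P*.
The bracket is 0.724, giving P* = 0.135/0.0434 = 3.12.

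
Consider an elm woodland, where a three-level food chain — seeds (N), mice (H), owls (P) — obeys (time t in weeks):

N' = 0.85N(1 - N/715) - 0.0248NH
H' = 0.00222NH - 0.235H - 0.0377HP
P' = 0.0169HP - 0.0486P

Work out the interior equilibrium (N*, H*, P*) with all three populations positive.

N* ≈ 655, H* ≈ 2.88, P* ≈ 32.3

From dP/dt = 0: 0.0169H* = 0.0486, so H* = 2.88.
From dN/dt = 0: 0.85(1 - N*/715) = 0.0248·2.88, giving N* = 715·(1 - 0.0839) = 655.
From dH/dt = 0: 0.00222·655 - 0.235 = 0.0377P*, so P* = 1.22/0.0377 = 32.3.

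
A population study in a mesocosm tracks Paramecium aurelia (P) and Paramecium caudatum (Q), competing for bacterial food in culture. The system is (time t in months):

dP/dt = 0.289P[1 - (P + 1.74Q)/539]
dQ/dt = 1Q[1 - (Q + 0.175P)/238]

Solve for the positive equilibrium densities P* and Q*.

P* ≈ 180, Q* ≈ 207

Setting both brackets to zero gives the nullclines P + 1.74Q = 539 and 0.175P + Q = 238.
Substituting Q = 238 - 0.175P into the first: P(1 - 1.74·0.175) = 539 - 1.74·238.
So P* = 125/0.696 = 180, and then Q* = 238 - 0.175·180 = 207.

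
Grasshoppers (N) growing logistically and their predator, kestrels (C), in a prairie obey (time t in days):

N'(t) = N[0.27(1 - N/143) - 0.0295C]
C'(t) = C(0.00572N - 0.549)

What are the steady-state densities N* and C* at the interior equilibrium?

N* ≈ 96, C* ≈ 3.01

From dC/dt = 0 with C > 0: 0.00572N* = 0.549, so N* = 96.
Substitute into dN/dt = 0: 0.27(1 - 96/143) = 0.0295C*.
The bracket is 0.329, giving C* = 0.0888/0.0295 = 3.01.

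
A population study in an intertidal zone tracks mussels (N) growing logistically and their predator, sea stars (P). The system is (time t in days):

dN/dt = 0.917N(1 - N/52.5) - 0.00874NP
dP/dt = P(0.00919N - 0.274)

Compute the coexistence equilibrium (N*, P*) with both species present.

N* ≈ 29.8, P* ≈ 45.3

From dP/dt = 0 with P > 0: 0.00919N* = 0.274, so N* = 29.8.
Substitute into dN/dt = 0: 0.917(1 - 29.8/52.5) = 0.00874P*.
The bracket is 0.432, giving P* = 0.396/0.00874 = 45.3.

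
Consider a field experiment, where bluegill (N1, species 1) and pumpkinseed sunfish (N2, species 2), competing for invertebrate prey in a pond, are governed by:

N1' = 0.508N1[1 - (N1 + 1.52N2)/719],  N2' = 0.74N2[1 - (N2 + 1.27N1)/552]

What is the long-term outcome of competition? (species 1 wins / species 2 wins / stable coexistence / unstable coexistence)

unstable coexistence (outcome depends on initial conditions)

Compare the nullcline intercepts: K1/α12 = 719/1.52 = 473 < K2 = 552; K2/α21 = 552/1.27 = 435 < K1 = 719.
Since both are reversed, neither can invade when rare; the interior point is a saddle.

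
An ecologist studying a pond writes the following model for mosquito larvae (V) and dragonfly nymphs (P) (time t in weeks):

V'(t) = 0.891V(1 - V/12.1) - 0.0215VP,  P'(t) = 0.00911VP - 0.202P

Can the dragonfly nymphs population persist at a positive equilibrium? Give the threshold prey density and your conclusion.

Threshold V = 22.2; K < 22.2, so no, the predator goes extinct.

The predator equation gives dP/dt > 0 only when V > 0.202/0.00911 = 22.2.
Without the predator, V → K = 12.1. Since 12.1 < 22.2, the predator cannot invade.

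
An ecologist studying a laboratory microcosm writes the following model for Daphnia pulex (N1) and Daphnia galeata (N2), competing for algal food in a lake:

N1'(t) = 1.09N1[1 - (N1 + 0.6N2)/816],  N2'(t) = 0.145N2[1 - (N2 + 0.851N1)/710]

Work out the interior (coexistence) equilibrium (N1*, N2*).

N1* ≈ 797, N2* ≈ 31.8

Setting both brackets to zero gives the nullclines N1 + 0.6N2 = 816 and 0.851N1 + N2 = 710.
Substituting N2 = 710 - 0.851N1 into the first: N1(1 - 0.6·0.851) = 816 - 0.6·710.
So N1* = 390/0.489 = 797, and then N2* = 710 - 0.851·797 = 31.8.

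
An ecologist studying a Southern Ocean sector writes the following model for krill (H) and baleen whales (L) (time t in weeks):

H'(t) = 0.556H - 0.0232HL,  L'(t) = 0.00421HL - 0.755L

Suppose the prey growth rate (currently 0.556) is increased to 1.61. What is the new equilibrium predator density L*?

L* ≈ 69.4

At the interior fixed point, setting dH/dt = 0 with H > 0 fixes L* = (prey growth rate)/(HL coefficient) — independent of the other coefficients.
With the change, L* = 1.61/0.0232 = 69.4; it rises from 24.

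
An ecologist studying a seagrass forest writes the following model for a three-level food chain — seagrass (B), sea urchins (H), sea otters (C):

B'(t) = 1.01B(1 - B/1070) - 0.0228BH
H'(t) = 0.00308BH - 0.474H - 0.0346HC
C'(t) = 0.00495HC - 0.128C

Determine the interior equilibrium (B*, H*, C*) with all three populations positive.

From dC/dt = 0: 0.00495H* = 0.128, so H* = 25.9.
From dB/dt = 0: 1.01(1 - B*/1070) = 0.0228·25.9, giving B* = 1070·(1 - 0.584) = 445.
From dH/dt = 0: 0.00308·445 - 0.474 = 0.0346C*, so C* = 0.898/0.0346 = 25.9.

B* ≈ 445, H* ≈ 25.9, C* ≈ 25.9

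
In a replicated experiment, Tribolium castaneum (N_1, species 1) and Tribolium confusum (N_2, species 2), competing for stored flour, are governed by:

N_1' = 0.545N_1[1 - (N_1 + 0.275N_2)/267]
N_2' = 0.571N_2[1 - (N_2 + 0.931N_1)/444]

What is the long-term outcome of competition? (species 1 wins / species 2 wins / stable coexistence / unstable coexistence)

Compare the nullcline intercepts: K1/α12 = 267/0.275 = 971 > K2 = 444; K2/α21 = 444/0.931 = 477 > K1 = 267.
Since both inequalities hold, each species can invade when rare, so the interior equilibrium is stable.

stable coexistence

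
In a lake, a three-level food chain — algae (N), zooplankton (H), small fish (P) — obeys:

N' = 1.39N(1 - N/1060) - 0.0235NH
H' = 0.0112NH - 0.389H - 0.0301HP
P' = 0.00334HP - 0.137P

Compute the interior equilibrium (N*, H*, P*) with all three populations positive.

N* ≈ 325, H* ≈ 41, P* ≈ 108

From dP/dt = 0: 0.00334H* = 0.137, so H* = 41.
From dN/dt = 0: 1.39(1 - N*/1060) = 0.0235·41, giving N* = 1060·(1 - 0.693) = 325.
From dH/dt = 0: 0.0112·325 - 0.389 = 0.0301P*, so P* = 3.25/0.0301 = 108.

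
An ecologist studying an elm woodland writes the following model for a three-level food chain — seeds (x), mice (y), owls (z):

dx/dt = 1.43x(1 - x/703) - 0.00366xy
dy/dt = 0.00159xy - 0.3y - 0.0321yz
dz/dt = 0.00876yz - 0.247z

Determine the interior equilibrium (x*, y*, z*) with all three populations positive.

From dz/dt = 0: 0.00876y* = 0.247, so y* = 28.2.
From dx/dt = 0: 1.43(1 - x*/703) = 0.00366·28.2, giving x* = 703·(1 - 0.0722) = 652.
From dy/dt = 0: 0.00159·652 - 0.3 = 0.0321z*, so z* = 0.737/0.0321 = 23.

x* ≈ 652, y* ≈ 28.2, z* ≈ 23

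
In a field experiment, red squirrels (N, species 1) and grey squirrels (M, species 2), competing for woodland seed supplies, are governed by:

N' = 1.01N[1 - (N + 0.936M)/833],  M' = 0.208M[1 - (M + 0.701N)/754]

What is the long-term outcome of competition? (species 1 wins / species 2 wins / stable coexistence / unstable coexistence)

Compare the nullcline intercepts: K1/α12 = 833/0.936 = 890 > K2 = 754; K2/α21 = 754/0.701 = 1080 > K1 = 833.
Since both inequalities hold, each species can invade when rare, so the interior equilibrium is stable.

stable coexistence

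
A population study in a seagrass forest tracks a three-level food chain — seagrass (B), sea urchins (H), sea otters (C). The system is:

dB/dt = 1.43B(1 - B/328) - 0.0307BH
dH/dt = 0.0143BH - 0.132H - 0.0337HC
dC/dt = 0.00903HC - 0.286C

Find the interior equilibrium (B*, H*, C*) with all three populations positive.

From dC/dt = 0: 0.00903H* = 0.286, so H* = 31.7.
From dB/dt = 0: 1.43(1 - B*/328) = 0.0307·31.7, giving B* = 328·(1 - 0.68) = 105.
From dH/dt = 0: 0.0143·105 - 0.132 = 0.0337C*, so C* = 1.37/0.0337 = 40.6.

B* ≈ 105, H* ≈ 31.7, C* ≈ 40.6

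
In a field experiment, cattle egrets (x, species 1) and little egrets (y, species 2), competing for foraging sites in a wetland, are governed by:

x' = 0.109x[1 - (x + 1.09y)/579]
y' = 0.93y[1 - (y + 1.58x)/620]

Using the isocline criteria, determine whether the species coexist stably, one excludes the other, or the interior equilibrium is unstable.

Compare the nullcline intercepts: K1/α12 = 579/1.09 = 531 < K2 = 620; K2/α21 = 620/1.58 = 392 < K1 = 579.
Since both are reversed, neither can invade when rare; the interior point is a saddle.

unstable coexistence (outcome depends on initial conditions)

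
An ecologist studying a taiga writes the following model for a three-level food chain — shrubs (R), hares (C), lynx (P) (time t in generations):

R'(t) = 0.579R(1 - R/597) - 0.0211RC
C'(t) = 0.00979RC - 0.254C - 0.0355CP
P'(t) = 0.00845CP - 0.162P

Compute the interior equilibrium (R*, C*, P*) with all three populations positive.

From dP/dt = 0: 0.00845C* = 0.162, so C* = 19.2.
From dR/dt = 0: 0.579(1 - R*/597) = 0.0211·19.2, giving R* = 597·(1 - 0.699) = 180.
From dC/dt = 0: 0.00979·180 - 0.254 = 0.0355P*, so P* = 1.51/0.0355 = 42.5.

R* ≈ 180, C* ≈ 19.2, P* ≈ 42.5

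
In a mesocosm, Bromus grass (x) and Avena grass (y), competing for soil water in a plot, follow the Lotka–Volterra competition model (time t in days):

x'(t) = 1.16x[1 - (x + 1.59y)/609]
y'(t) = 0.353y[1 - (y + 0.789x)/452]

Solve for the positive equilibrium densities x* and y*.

x* ≈ 431, y* ≈ 112

Setting both brackets to zero gives the nullclines x + 1.59y = 609 and 0.789x + y = 452.
Substituting y = 452 - 0.789x into the first: x(1 - 1.59·0.789) = 609 - 1.59·452.
So x* = -110/-0.255 = 431, and then y* = 452 - 0.789·431 = 112.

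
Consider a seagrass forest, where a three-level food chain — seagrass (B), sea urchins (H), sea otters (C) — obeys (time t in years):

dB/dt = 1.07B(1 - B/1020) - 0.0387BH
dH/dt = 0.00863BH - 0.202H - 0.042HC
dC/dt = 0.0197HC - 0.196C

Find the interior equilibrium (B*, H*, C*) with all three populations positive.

B* ≈ 653, H* ≈ 9.95, C* ≈ 129

From dC/dt = 0: 0.0197H* = 0.196, so H* = 9.95.
From dB/dt = 0: 1.07(1 - B*/1020) = 0.0387·9.95, giving B* = 1020·(1 - 0.36) = 653.
From dH/dt = 0: 0.00863·653 - 0.202 = 0.042C*, so C* = 5.43/0.042 = 129.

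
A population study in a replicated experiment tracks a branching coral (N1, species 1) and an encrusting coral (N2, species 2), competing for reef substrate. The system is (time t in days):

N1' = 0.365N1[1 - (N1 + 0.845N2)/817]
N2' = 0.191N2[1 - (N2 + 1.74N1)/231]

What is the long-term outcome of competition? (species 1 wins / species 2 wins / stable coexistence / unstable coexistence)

species 1 excludes species 2

Compare the nullcline intercepts: K1/α12 = 817/0.845 = 967 > K2 = 231; K2/α21 = 231/1.74 = 133 < K1 = 817.
Since the inequalities point opposite ways, species 1 can invade but species 2 cannot.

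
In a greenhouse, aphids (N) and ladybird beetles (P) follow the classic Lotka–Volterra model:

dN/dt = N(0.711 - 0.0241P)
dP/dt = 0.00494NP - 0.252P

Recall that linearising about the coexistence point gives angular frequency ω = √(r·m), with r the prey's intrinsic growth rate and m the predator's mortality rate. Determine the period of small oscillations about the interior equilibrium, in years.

Here r = 0.711 and m = 0.252, so r·m = 0.179.
ω = √0.179 = 0.423 per year, hence T = 2π/ω ≈ 14.8 years.

T ≈ 14.8 years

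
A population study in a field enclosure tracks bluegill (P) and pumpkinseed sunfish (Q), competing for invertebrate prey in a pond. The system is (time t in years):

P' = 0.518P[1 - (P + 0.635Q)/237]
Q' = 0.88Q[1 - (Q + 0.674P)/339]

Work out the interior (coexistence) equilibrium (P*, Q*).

Setting both brackets to zero gives the nullclines P + 0.635Q = 237 and 0.674P + Q = 339.
Substituting Q = 339 - 0.674P into the first: P(1 - 0.635·0.674) = 237 - 0.635·339.
So P* = 21.7/0.572 = 38, and then Q* = 339 - 0.674·38 = 313.

P* ≈ 38, Q* ≈ 313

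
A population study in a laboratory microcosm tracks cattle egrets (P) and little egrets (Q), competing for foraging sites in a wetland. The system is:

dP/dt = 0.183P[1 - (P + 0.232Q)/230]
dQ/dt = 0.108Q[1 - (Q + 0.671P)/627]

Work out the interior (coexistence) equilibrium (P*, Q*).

Setting both brackets to zero gives the nullclines P + 0.232Q = 230 and 0.671P + Q = 627.
Substituting Q = 627 - 0.671P into the first: P(1 - 0.232·0.671) = 230 - 0.232·627.
So P* = 84.5/0.844 = 100, and then Q* = 627 - 0.671·100 = 560.

P* ≈ 100, Q* ≈ 560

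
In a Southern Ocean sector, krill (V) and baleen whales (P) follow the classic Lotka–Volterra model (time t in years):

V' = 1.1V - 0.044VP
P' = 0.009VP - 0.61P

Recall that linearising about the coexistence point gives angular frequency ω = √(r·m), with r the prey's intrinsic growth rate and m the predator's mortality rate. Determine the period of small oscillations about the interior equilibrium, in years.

Here r = 1.1 and m = 0.61, so r·m = 0.671.
ω = √0.671 = 0.819 per year, hence T = 2π/ω ≈ 7.67 years.

T ≈ 7.67 years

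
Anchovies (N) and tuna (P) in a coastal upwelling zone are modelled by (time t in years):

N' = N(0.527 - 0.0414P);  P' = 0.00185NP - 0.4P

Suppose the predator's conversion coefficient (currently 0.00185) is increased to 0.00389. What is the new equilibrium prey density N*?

At the interior fixed point, setting dP/dt = 0 with P > 0 fixes N* = (predator death rate)/(NP coefficient) — independent of the other coefficients.
With the change, N* = 0.4/0.00389 = 103; it falls from 216.

N* ≈ 103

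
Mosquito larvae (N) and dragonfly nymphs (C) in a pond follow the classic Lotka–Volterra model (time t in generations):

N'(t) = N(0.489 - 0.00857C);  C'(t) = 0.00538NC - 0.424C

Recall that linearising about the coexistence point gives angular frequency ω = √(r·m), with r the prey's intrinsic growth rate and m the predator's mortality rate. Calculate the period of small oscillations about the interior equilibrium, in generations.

T ≈ 13.8 generations

Here r = 0.489 and m = 0.424, so r·m = 0.207.
ω = √0.207 = 0.455 per generation, hence T = 2π/ω ≈ 13.8 generations.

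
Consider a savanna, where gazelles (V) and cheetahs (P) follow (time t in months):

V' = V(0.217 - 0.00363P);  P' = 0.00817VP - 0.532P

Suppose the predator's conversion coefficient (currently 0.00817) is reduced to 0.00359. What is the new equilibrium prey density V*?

V* ≈ 148

At the interior fixed point, setting dP/dt = 0 with P > 0 fixes V* = (predator death rate)/(VP coefficient) — independent of the other coefficients.
With the change, V* = 0.532/0.00359 = 148; it rises from 65.1.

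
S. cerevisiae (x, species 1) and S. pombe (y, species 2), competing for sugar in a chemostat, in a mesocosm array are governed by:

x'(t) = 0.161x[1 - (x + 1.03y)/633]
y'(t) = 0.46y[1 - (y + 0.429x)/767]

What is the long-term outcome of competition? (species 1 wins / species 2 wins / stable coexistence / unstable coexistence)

Compare the nullcline intercepts: K1/α12 = 633/1.03 = 615 < K2 = 767; K2/α21 = 767/0.429 = 1790 > K1 = 633.
Since the inequalities point opposite ways, species 2 can invade but species 1 cannot.

species 2 excludes species 1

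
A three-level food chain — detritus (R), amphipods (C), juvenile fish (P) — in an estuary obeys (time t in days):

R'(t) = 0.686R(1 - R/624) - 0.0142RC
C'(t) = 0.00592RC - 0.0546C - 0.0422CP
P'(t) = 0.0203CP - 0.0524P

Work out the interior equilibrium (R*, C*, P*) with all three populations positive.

R* ≈ 591, C* ≈ 2.58, P* ≈ 81.6

From dP/dt = 0: 0.0203C* = 0.0524, so C* = 2.58.
From dR/dt = 0: 0.686(1 - R*/624) = 0.0142·2.58, giving R* = 624·(1 - 0.0534) = 591.
From dC/dt = 0: 0.00592·591 - 0.0546 = 0.0422P*, so P* = 3.44/0.0422 = 81.6.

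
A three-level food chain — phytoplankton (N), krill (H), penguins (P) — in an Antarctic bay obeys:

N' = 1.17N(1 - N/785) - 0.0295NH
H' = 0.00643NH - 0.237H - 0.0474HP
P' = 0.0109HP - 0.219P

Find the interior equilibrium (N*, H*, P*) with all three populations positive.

N* ≈ 387, H* ≈ 20.1, P* ≈ 47.5

From dP/dt = 0: 0.0109H* = 0.219, so H* = 20.1.
From dN/dt = 0: 1.17(1 - N*/785) = 0.0295·20.1, giving N* = 785·(1 - 0.507) = 387.
From dH/dt = 0: 0.00643·387 - 0.237 = 0.0474P*, so P* = 2.25/0.0474 = 47.5.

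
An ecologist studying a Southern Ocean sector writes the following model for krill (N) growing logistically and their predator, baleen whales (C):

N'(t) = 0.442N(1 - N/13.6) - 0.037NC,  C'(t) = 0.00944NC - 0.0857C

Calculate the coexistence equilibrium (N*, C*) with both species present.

From dC/dt = 0 with C > 0: 0.00944N* = 0.0857, so N* = 9.08.
Substitute into dN/dt = 0: 0.442(1 - 9.08/13.6) = 0.037C*.
The bracket is 0.332, giving C* = 0.147/0.037 = 3.97.

N* ≈ 9.08, C* ≈ 3.97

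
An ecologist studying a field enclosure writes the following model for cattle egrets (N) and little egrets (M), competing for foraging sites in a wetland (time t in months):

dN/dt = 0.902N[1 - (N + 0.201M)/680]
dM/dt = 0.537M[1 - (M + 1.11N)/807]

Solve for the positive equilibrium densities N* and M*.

Setting both brackets to zero gives the nullclines N + 0.201M = 680 and 1.11N + M = 807.
Substituting M = 807 - 1.11N into the first: N(1 - 0.201·1.11) = 680 - 0.201·807.
So N* = 518/0.777 = 666, and then M* = 807 - 1.11·666 = 67.2.

N* ≈ 666, M* ≈ 67.2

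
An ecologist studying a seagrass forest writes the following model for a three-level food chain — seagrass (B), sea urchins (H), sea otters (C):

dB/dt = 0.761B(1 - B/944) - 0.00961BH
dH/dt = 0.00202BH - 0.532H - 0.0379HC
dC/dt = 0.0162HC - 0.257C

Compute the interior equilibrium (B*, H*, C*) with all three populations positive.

B* ≈ 755, H* ≈ 15.9, C* ≈ 26.2

From dC/dt = 0: 0.0162H* = 0.257, so H* = 15.9.
From dB/dt = 0: 0.761(1 - B*/944) = 0.00961·15.9, giving B* = 944·(1 - 0.2) = 755.
From dH/dt = 0: 0.00202·755 - 0.532 = 0.0379C*, so C* = 0.993/0.0379 = 26.2.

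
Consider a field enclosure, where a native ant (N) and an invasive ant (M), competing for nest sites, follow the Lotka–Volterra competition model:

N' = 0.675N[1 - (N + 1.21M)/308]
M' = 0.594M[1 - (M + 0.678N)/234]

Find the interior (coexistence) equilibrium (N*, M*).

N* ≈ 138, M* ≈ 140

Setting both brackets to zero gives the nullclines N + 1.21M = 308 and 0.678N + M = 234.
Substituting M = 234 - 0.678N into the first: N(1 - 1.21·0.678) = 308 - 1.21·234.
So N* = 24.9/0.18 = 138, and then M* = 234 - 0.678·138 = 140.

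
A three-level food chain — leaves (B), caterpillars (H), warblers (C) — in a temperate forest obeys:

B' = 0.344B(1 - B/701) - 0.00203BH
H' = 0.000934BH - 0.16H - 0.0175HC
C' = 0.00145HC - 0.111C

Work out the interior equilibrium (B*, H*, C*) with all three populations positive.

From dC/dt = 0: 0.00145H* = 0.111, so H* = 76.6.
From dB/dt = 0: 0.344(1 - B*/701) = 0.00203·76.6, giving B* = 701·(1 - 0.452) = 384.
From dH/dt = 0: 0.000934·384 - 0.16 = 0.0175C*, so C* = 0.199/0.0175 = 11.4.

B* ≈ 384, H* ≈ 76.6, C* ≈ 11.4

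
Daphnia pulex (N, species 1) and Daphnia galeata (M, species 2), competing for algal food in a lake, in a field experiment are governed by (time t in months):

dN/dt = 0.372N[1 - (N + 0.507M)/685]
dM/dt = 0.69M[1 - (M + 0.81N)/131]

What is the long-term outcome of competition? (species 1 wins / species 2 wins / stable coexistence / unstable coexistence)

Compare the nullcline intercepts: K1/α12 = 685/0.507 = 1350 > K2 = 131; K2/α21 = 131/0.81 = 162 < K1 = 685.
Since the inequalities point opposite ways, species 1 can invade but species 2 cannot.

species 1 excludes species 2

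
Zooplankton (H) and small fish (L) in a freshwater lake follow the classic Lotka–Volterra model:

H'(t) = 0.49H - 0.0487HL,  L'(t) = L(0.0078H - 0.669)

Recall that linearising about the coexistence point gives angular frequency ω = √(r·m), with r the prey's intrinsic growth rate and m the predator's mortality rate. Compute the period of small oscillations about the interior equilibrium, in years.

T ≈ 11 years

Here r = 0.49 and m = 0.669, so r·m = 0.328.
ω = √0.328 = 0.573 per year, hence T = 2π/ω ≈ 11 years.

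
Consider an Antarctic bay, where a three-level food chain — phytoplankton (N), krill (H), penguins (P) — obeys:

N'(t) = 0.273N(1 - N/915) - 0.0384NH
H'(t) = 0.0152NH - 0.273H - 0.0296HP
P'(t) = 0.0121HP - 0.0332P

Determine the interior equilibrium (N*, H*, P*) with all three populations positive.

From dP/dt = 0: 0.0121H* = 0.0332, so H* = 2.74.
From dN/dt = 0: 0.273(1 - N*/915) = 0.0384·2.74, giving N* = 915·(1 - 0.386) = 562.
From dH/dt = 0: 0.0152·562 - 0.273 = 0.0296P*, so P* = 8.27/0.0296 = 279.

N* ≈ 562, H* ≈ 2.74, P* ≈ 279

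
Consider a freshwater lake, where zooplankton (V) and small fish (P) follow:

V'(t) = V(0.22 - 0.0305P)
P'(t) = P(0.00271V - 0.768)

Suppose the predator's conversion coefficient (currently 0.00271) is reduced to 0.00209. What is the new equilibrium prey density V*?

V* ≈ 367

At the interior fixed point, setting dP/dt = 0 with P > 0 fixes V* = (predator death rate)/(VP coefficient) — independent of the other coefficients.
With the change, V* = 0.768/0.00209 = 367; it rises from 283.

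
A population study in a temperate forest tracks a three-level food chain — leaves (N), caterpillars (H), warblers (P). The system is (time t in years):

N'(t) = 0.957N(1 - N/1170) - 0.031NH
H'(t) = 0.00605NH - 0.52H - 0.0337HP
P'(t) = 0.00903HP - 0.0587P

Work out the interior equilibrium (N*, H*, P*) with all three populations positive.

From dP/dt = 0: 0.00903H* = 0.0587, so H* = 6.5.
From dN/dt = 0: 0.957(1 - N*/1170) = 0.031·6.5, giving N* = 1170·(1 - 0.211) = 924.
From dH/dt = 0: 0.00605·924 - 0.52 = 0.0337P*, so P* = 5.07/0.0337 = 150.

N* ≈ 924, H* ≈ 6.5, P* ≈ 150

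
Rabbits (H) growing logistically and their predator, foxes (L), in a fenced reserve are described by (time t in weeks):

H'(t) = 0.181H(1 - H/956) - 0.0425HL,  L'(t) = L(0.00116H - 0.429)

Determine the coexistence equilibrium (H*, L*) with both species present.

From dL/dt = 0 with L > 0: 0.00116H* = 0.429, so H* = 370.
Substitute into dH/dt = 0: 0.181(1 - 370/956) = 0.0425L*.
The bracket is 0.613, giving L* = 0.111/0.0425 = 2.61.

H* ≈ 370, L* ≈ 2.61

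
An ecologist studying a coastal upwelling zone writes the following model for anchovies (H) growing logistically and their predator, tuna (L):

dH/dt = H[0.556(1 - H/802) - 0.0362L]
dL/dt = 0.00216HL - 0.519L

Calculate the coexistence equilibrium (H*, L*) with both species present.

H* ≈ 240, L* ≈ 10.8

From dL/dt = 0 with L > 0: 0.00216H* = 0.519, so H* = 240.
Substitute into dH/dt = 0: 0.556(1 - 240/802) = 0.0362L*.
The bracket is 0.7, giving L* = 0.389/0.0362 = 10.8.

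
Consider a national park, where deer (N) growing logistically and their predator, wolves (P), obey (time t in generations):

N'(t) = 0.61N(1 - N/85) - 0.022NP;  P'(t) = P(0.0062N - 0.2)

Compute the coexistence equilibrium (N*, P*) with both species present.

From dP/dt = 0 with P > 0: 0.0062N* = 0.2, so N* = 32.3.
Substitute into dN/dt = 0: 0.61(1 - 32.3/85) = 0.022P*.
The bracket is 0.62, giving P* = 0.379/0.022 = 17.2.

N* ≈ 32.3, P* ≈ 17.2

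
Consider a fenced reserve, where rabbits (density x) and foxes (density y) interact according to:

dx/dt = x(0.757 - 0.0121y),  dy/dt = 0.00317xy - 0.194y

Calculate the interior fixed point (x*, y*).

Set dy/dt = 0 with y > 0: 0.00317x - 0.194 = 0, so x* = 0.194/0.00317 = 61.2.
Set dx/dt = 0 with x > 0: 0.757 - 0.0121y = 0, so y* = 0.757/0.0121 = 62.6.

x* ≈ 61.2, y* ≈ 62.6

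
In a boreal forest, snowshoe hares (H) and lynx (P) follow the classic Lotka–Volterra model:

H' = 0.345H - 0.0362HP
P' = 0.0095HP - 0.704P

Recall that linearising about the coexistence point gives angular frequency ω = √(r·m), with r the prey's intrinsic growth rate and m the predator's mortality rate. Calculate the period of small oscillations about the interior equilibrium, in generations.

T ≈ 12.7 generations

Here r = 0.345 and m = 0.704, so r·m = 0.243.
ω = √0.243 = 0.493 per generation, hence T = 2π/ω ≈ 12.7 generations.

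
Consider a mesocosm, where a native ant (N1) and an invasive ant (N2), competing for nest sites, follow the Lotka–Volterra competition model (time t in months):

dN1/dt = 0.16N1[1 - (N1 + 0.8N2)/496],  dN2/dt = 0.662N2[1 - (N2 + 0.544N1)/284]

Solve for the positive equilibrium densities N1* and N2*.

N1* ≈ 476, N2* ≈ 25.1

Setting both brackets to zero gives the nullclines N1 + 0.8N2 = 496 and 0.544N1 + N2 = 284.
Substituting N2 = 284 - 0.544N1 into the first: N1(1 - 0.8·0.544) = 496 - 0.8·284.
So N1* = 269/0.565 = 476, and then N2* = 284 - 0.544·476 = 25.1.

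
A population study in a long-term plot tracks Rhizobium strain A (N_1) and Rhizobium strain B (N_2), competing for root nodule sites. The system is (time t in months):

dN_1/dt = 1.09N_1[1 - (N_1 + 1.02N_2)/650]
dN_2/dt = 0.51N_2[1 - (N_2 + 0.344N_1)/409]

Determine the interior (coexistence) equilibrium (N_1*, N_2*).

Setting both brackets to zero gives the nullclines N_1 + 1.02N_2 = 650 and 0.344N_1 + N_2 = 409.
Substituting N_2 = 409 - 0.344N_1 into the first: N_1(1 - 1.02·0.344) = 650 - 1.02·409.
So N_1* = 233/0.649 = 359, and then N_2* = 409 - 0.344·359 = 286.

N_1* ≈ 359, N_2* ≈ 286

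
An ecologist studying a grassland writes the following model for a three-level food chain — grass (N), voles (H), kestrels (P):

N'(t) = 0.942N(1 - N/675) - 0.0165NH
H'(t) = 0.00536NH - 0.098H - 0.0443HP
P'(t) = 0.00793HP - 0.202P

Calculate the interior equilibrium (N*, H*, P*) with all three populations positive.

N* ≈ 374, H* ≈ 25.5, P* ≈ 43

From dP/dt = 0: 0.00793H* = 0.202, so H* = 25.5.
From dN/dt = 0: 0.942(1 - N*/675) = 0.0165·25.5, giving N* = 675·(1 - 0.446) = 374.
From dH/dt = 0: 0.00536·374 - 0.098 = 0.0443P*, so P* = 1.91/0.0443 = 43.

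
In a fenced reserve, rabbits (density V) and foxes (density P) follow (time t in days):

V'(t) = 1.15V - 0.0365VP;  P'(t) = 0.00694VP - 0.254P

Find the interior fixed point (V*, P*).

Set dP/dt = 0 with P > 0: 0.00694V - 0.254 = 0, so V* = 0.254/0.00694 = 36.6.
Set dV/dt = 0 with V > 0: 1.15 - 0.0365P = 0, so P* = 1.15/0.0365 = 31.5.

V* ≈ 36.6, P* ≈ 31.5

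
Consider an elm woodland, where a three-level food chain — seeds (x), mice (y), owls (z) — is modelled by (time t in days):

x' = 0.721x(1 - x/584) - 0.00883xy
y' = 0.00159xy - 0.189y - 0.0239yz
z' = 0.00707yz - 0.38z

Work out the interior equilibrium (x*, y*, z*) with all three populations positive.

x* ≈ 200, y* ≈ 53.7, z* ≈ 5.37

From dz/dt = 0: 0.00707y* = 0.38, so y* = 53.7.
From dx/dt = 0: 0.721(1 - x*/584) = 0.00883·53.7, giving x* = 584·(1 - 0.658) = 200.
From dy/dt = 0: 0.00159·200 - 0.189 = 0.0239z*, so z* = 0.128/0.0239 = 5.37.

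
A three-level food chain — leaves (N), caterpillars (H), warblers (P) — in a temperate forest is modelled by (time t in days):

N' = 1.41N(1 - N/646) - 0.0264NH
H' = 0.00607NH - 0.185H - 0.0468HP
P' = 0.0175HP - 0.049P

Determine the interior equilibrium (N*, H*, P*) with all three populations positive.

From dP/dt = 0: 0.0175H* = 0.049, so H* = 2.8.
From dN/dt = 0: 1.41(1 - N*/646) = 0.0264·2.8, giving N* = 646·(1 - 0.0524) = 612.
From dH/dt = 0: 0.00607·612 - 0.185 = 0.0468P*, so P* = 3.53/0.0468 = 75.4.

N* ≈ 612, H* ≈ 2.8, P* ≈ 75.4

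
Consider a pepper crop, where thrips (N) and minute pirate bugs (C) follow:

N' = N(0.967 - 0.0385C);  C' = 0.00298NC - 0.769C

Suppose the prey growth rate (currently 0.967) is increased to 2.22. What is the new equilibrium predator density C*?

At the interior fixed point, setting dN/dt = 0 with N > 0 fixes C* = (prey growth rate)/(NC coefficient) — independent of the other coefficients.
With the change, C* = 2.22/0.0385 = 57.7; it rises from 25.1.

C* ≈ 57.7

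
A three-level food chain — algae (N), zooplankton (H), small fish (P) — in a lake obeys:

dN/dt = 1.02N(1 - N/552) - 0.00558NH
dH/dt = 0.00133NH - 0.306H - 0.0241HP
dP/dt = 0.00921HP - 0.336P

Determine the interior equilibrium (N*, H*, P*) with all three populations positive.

From dP/dt = 0: 0.00921H* = 0.336, so H* = 36.5.
From dN/dt = 0: 1.02(1 - N*/552) = 0.00558·36.5, giving N* = 552·(1 - 0.2) = 442.
From dH/dt = 0: 0.00133·442 - 0.306 = 0.0241P*, so P* = 0.282/0.0241 = 11.7.

N* ≈ 442, H* ≈ 36.5, P* ≈ 11.7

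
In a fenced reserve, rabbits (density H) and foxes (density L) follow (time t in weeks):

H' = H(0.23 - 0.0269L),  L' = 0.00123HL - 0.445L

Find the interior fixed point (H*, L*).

Set dL/dt = 0 with L > 0: 0.00123H - 0.445 = 0, so H* = 0.445/0.00123 = 362.
Set dH/dt = 0 with H > 0: 0.23 - 0.0269L = 0, so L* = 0.23/0.0269 = 8.55.

H* ≈ 362, L* ≈ 8.55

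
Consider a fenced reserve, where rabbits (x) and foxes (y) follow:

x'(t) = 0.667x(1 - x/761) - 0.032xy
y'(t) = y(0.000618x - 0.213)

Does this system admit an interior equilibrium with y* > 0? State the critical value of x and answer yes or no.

The predator equation gives dy/dt > 0 only when x > 0.213/0.000618 = 345.
Without the predator, x → K = 761. Since 761 > 345, the predator can invade and persist.

Threshold x = 345; K > 345, so yes, the predator persists.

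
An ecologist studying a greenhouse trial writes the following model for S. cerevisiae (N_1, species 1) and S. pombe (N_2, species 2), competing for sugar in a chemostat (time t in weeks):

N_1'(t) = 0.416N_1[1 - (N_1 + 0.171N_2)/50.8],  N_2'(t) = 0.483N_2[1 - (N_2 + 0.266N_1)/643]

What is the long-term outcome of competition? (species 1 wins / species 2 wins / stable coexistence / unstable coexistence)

Compare the nullcline intercepts: K1/α12 = 50.8/0.171 = 297 < K2 = 643; K2/α21 = 643/0.266 = 2420 > K1 = 50.8.
Since the inequalities point opposite ways, species 2 can invade but species 1 cannot.

species 2 excludes species 1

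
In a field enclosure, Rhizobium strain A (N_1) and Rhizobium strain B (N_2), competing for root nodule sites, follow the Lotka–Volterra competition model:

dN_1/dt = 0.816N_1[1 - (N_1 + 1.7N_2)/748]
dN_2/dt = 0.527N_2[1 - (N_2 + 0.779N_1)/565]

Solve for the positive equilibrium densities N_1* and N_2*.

Setting both brackets to zero gives the nullclines N_1 + 1.7N_2 = 748 and 0.779N_1 + N_2 = 565.
Substituting N_2 = 565 - 0.779N_1 into the first: N_1(1 - 1.7·0.779) = 748 - 1.7·565.
So N_1* = -212/-0.324 = 655, and then N_2* = 565 - 0.779·655 = 54.6.

N_1* ≈ 655, N_2* ≈ 54.6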